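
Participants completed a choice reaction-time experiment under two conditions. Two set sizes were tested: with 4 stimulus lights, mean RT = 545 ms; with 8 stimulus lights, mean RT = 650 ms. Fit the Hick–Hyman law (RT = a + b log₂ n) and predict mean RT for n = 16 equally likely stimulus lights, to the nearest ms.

755 ms

Fit slope and intercept:
  b = (650 − 545) / (log₂ 8 − log₂ 4) = 105 / (3 − 2) = 105 ms/bit
  a = 545 − 105 × 2 = 335 ms
Then RT(16) = 335 + 105 × log₂ 16 = 335 + 105 × 4 ≈ 755.000 ms.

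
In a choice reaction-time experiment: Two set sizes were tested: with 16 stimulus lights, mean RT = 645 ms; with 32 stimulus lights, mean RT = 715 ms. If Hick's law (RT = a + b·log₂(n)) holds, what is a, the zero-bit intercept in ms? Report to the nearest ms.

365 ms

Slope: b = (715 − 645) / (log₂ 32 − log₂ 16) = 70/1.0000 = 70 ms/bit.
Intercept: a = 645 − 70·log₂(16) = 365.000 ms.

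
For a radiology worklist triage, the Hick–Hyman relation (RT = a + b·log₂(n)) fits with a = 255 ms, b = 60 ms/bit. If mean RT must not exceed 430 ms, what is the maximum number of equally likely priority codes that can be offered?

60·log₂ n ≤ 430 − 255 = 175, giving log₂ n ≤ 2.9167 and n ≤ 7.551. The largest whole number is 7.

7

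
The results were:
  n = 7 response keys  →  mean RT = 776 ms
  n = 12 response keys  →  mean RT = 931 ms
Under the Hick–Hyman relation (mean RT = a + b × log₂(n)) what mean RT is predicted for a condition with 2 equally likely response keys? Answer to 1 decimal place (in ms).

415.7 ms

RT is linear in log₂ n, so two points fix the line:
  b = (931 − 776) / (log₂ 12 − log₂ 7) = 155 / (3.5850 − 2.8074) = 199.329 ms/bit
  a = 776 − 199.329 × 2.8074 = 216.412 ms
Then RT(2) = 216.412 + 199.329 × log₂ 2 = 216.412 + 199.329 × 1 ≈ 415.741 ms.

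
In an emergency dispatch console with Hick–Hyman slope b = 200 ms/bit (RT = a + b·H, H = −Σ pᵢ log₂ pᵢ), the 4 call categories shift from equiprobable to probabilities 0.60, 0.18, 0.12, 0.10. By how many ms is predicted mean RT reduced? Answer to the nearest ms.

83 ms

Equiprobable entropy H₀ = log₂ 4 = 2.0000 bits.
Skewed entropy H = −Σ pᵢ log₂ pᵢ = 1.5867 bits.
ΔRT = b·(H₀ − H) = 200 × 0.4133 = 82.65 ms.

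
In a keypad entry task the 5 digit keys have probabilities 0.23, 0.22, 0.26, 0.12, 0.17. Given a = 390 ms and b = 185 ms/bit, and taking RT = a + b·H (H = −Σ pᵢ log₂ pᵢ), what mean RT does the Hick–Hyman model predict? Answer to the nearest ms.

Entropy contributions −pᵢ log₂ pᵢ: 0.4877, 0.4806, 0.5053, 0.3671, 0.4346; sum H = 2.2752 bits.
RT = a + bH = 390 + 185·2.2752 = 810.91 ms.

811 ms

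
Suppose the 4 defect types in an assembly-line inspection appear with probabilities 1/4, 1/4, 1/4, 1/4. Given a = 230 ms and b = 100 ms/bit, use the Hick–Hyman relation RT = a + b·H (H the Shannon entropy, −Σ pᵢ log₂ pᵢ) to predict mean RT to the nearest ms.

430 ms

H = −Σ pᵢ log₂ pᵢ = 0.25·2 + 0.25·2 + 0.25·2 + 0.25·2 = 2.000 bits.
RT = 230 + 100 × 2.000 = 430.00 ms.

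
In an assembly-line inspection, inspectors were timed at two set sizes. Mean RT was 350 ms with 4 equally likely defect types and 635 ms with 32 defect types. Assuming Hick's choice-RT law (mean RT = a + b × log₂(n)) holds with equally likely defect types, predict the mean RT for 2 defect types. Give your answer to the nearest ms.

Solve the two-equation system in a and b:
  b = (635 − 350) / (log₂ 32 − log₂ 4) = 285 / (5 − 2) = 95 ms/bit
  a = 350 − 95 × 2 = 160 ms
Then RT(2) = 160 + 95 × log₂ 2 = 160 + 95 × 1 ≈ 255.000 ms.

255 ms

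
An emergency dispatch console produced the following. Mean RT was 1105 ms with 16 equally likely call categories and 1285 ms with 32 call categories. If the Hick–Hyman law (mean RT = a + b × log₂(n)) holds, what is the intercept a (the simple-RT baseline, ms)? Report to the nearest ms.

Slope: b = (1285 − 1105) / (log₂ 32 − log₂ 16) = 180/1.0000 = 180 ms/bit.
Intercept: a = 1105 − 180·log₂(16) = 385.000 ms.

385 ms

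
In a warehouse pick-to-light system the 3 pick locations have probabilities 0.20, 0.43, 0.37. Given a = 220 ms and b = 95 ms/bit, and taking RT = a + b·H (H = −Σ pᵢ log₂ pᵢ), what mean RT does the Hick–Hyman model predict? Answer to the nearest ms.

Entropy contributions −pᵢ log₂ pᵢ: 0.4644, 0.5236, 0.5307; sum H = 1.5187 bits.
RT = a + bH = 220 + 95·1.5187 = 364.27 ms.

364 ms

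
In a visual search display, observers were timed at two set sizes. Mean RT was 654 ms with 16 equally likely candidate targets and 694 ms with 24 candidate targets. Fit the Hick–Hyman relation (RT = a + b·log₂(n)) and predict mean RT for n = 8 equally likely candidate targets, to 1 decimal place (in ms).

Fit slope and intercept:
  b = (694 − 654) / (log₂ 24 − log₂ 16) = 40 / (4.5850 − 4) = 68.380 ms/bit
  a = 654 − 68.380 × 4 = 380.478 ms
Then RT(8) = 380.478 + 68.380 × log₂ 8 = 380.478 + 68.380 × 3 ≈ 585.620 ms.

585.6 ms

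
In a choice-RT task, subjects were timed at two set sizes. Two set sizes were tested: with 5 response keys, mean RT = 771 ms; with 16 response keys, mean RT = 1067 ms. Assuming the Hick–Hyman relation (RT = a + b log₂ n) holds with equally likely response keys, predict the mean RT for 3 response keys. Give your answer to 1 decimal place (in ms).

641.0 ms

Solve the two-equation system in a and b:
  b = (1067 − 771) / (log₂ 16 − log₂ 5) = 296 / (4 − 2.3219) = 176.393 ms/bit
  a = 771 − 176.393 × 2.3219 = 361.428 ms
Then RT(3) = 361.428 + 176.393 × log₂ 3 = 361.428 + 176.393 × 1.5850 ≈ 641.004 ms.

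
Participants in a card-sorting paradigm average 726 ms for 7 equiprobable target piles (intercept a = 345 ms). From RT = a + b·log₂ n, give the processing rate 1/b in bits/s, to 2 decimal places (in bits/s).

b = (726 − 345)/log₂ 7 = 381/2.8074 = 135.715 ms per bit = 0.13571 s/bit; the reciprocal is 7.368 bits/s.

7.37 bits/s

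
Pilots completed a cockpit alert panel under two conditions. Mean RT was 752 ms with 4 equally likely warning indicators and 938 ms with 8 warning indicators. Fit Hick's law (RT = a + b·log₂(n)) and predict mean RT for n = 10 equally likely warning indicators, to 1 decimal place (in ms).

With log₂ n on the abscissa the relation is linear; from the two conditions:
  b = (938 − 752) / (log₂ 8 − log₂ 4) = 186 / (3 − 2) = 186.000 ms/bit
  a = 752 − 186.000 × 2 = 380.000 ms
Then RT(10) = 380.000 + 186.000 × log₂ 10 = 380.000 + 186.000 × 3.3219 ≈ 997.879 ms.

997.9 ms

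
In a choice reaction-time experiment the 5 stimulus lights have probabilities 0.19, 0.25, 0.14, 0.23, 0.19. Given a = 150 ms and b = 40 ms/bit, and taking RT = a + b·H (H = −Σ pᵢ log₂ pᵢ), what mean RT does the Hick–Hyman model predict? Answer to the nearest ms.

242 ms

H = 0.19·log₂(1/0.19) + 0.25·log₂(1/0.25) + 0.14·log₂(1/0.14) + 0.23·log₂(1/0.23) + 0.19·log₂(1/0.19) = 2.2952 bits.
RT = 150 + 40 × 2.2952 = 241.81 ms.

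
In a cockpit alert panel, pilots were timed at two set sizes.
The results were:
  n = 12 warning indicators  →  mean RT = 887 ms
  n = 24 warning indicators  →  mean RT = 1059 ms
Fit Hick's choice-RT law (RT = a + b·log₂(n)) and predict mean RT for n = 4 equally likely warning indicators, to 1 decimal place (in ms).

614.4 ms

With log₂ n on the abscissa the relation is linear; from the two conditions:
  b = (1059 − 887) / (log₂ 24 − log₂ 12) = 172 / (4.5850 − 3.5850) = 172.000 ms/bit
  a = 887 − 172.000 × 3.5850 = 270.386 ms
Then RT(4) = 270.386 + 172.000 × log₂ 4 = 270.386 + 172.000 × 2 ≈ 614.386 ms.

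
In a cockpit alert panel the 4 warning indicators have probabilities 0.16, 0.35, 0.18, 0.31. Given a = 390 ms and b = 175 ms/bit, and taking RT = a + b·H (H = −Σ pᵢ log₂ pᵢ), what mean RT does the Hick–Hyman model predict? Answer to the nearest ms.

726 ms

Entropy contributions −pᵢ log₂ pᵢ: 0.4230, 0.5301, 0.4453, 0.5238; sum H = 1.9222 bits.
RT = a + bH = 390 + 175·1.9222 = 726.39 ms.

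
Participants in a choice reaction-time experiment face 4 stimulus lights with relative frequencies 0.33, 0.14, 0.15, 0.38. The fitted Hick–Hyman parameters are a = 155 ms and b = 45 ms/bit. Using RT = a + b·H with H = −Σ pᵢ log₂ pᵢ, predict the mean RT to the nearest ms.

Entropy contributions −pᵢ log₂ pᵢ: 0.5278, 0.3971, 0.4105, 0.5305; sum H = 1.8659 bits.
RT = a + bH = 155 + 45·1.8659 = 238.97 ms.

239 ms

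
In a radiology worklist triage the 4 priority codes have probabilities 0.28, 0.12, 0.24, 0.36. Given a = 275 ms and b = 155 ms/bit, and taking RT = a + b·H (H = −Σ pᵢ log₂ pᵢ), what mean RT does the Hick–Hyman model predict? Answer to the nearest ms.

Entropy contributions −pᵢ log₂ pᵢ: 0.5142, 0.3671, 0.4941, 0.5306; sum H = 1.9060 bits.
RT = a + bH = 275 + 155·1.9060 = 570.44 ms.

570 ms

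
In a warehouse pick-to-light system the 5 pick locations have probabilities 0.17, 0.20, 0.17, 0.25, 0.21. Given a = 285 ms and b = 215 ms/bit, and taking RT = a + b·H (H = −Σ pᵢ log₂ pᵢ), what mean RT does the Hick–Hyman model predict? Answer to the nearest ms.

781 ms

Entropy contributions −pᵢ log₂ pᵢ: 0.4346, 0.4644, 0.4346, 0.5000, 0.4728; sum H = 2.3064 bits.
RT = a + bH = 285 + 215·2.3064 = 780.87 ms.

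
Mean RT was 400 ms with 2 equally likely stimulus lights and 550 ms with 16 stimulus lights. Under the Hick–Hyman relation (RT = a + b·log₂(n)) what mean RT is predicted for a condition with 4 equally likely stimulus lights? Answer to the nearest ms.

450 ms

RT is linear in log₂ n, so two points fix the line:
  b = (550 − 400) / (log₂ 16 − log₂ 2) = 150 / (4 − 1) = 50 ms/bit
  a = 400 − 50 × 1 = 350 ms
Then RT(4) = 350 + 50 × log₂ 4 = 350 + 50 × 2 ≈ 450.000 ms.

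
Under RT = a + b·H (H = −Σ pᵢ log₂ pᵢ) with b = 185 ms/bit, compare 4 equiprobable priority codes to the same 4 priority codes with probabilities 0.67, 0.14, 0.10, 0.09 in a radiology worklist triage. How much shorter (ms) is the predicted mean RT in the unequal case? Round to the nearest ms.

The RT saving is b·ΔH. Equiprobable H₀ = log₂(4) = 2.0000 bits; with the given probabilities H = 1.4291 bits.
b·(H₀ − H) = 185 × (2.0000 − 1.4291) = 105.62 ms.

106 ms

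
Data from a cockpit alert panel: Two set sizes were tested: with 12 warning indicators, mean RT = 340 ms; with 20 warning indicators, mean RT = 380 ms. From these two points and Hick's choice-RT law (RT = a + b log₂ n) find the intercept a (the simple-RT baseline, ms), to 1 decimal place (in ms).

145.4 ms

b = (RT₂ − RT₁)/(log₂ n₂ − log₂ n₁) = (380 − 340)/(4.3219 − 3.5850) = 54.277 ms/bit.
a = RT₁ − b·log₂ n₁ = 340 − 54.277 × 3.5850 = 145.420 ms.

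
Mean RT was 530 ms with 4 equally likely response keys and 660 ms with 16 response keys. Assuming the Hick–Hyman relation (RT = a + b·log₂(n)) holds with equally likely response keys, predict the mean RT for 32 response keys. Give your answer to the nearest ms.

725 ms

RT is linear in log₂ n, so two points fix the line:
  b = (660 − 530) / (log₂ 16 − log₂ 4) = 130 / (4 − 2) = 65 ms/bit
  a = 530 − 65 × 2 = 400 ms
Then RT(32) = 400 + 65 × log₂ 32 = 400 + 65 × 5 ≈ 725.000 ms.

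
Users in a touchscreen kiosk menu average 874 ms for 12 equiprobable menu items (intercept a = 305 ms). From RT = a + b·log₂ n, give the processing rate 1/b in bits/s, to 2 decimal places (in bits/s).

b = (874 − 305)/log₂ 12 = 569/3.5850 = 158.719 ms per bit = 0.15872 s/bit; the reciprocal is 6.300 bits/s.

6.30 bits/s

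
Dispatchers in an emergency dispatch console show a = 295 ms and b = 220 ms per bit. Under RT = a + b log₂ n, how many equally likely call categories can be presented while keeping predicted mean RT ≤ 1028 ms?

220·log₂ n ≤ 1028 − 295 = 733, giving log₂ n ≤ 3.3318 and n ≤ 10.069. The largest whole number is 10.

10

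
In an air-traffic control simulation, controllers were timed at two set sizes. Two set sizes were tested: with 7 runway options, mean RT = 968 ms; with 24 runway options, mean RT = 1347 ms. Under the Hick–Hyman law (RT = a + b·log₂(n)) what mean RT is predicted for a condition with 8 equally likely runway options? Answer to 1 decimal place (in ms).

With log₂ n on the abscissa the relation is linear; from the two conditions:
  b = (1347 − 968) / (log₂ 24 − log₂ 7) = 379 / (4.5850 − 2.8074) = 213.208 ms/bit
  a = 968 − 213.208 × 2.8074 = 369.450 ms
Then RT(8) = 369.450 + 213.208 × log₂ 8 = 369.450 + 213.208 × 3 ≈ 1009.073 ms.

1009.1 ms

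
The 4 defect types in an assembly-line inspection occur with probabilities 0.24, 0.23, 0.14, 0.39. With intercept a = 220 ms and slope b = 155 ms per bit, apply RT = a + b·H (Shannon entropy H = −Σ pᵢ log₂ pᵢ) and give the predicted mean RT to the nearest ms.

H = 0.24·log₂(1/0.24) + 0.23·log₂(1/0.23) + 0.14·log₂(1/0.14) + 0.39·log₂(1/0.39) = 1.9087 bits.
RT = 220 + 155 × 1.9087 = 515.85 ms.

516 ms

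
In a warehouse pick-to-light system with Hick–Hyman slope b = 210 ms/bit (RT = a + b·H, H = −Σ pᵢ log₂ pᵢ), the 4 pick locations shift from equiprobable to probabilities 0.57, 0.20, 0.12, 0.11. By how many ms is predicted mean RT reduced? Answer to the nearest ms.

75 ms

Equiprobable entropy H₀ = log₂ 4 = 2.0000 bits.
Skewed entropy H = −Σ pᵢ log₂ pᵢ = 1.6440 bits.
ΔRT = b·(H₀ − H) = 210 × 0.3560 = 74.76 ms.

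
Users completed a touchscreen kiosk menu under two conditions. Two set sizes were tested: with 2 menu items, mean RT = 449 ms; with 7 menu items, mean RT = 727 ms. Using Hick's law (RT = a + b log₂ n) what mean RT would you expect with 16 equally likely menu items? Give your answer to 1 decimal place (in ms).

910.4 ms

Solve the two-equation system in a and b:
  b = (727 − 449) / (log₂ 7 − log₂ 2) = 278 / (2.8074 − 1) = 153.816 ms/bit
  a = 449 − 153.816 × 1 = 295.184 ms
Then RT(16) = 295.184 + 153.816 × log₂ 16 = 295.184 + 153.816 × 4 ≈ 910.448 ms.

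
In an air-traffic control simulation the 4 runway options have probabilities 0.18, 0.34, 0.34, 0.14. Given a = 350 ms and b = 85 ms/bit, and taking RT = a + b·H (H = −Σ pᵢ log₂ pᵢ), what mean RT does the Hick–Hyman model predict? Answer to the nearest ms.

H = 0.18·log₂(1/0.18) + 0.34·log₂(1/0.34) + 0.34·log₂(1/0.34) + 0.14·log₂(1/0.14) = 1.9008 bits.
RT = 350 + 85 × 1.9008 = 511.57 ms.

512 ms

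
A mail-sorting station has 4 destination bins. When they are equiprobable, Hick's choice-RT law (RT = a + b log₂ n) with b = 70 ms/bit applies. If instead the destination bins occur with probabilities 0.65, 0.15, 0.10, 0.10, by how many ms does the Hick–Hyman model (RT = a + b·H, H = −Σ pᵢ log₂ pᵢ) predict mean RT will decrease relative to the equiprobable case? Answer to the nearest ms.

36 ms

The RT saving is b·ΔH. Equiprobable H₀ = log₂(4) = 2.0000 bits; with the given probabilities H = 1.4789 bits.
b·(H₀ − H) = 70 × (2.0000 − 1.4789) = 36.48 ms.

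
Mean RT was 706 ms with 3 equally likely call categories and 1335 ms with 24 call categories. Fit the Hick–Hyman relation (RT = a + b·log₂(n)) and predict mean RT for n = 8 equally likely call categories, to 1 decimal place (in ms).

1002.7 ms

RT is linear in log₂ n, so two points fix the line:
  b = (1335 − 706) / (log₂ 24 − log₂ 3) = 629 / (4.5850 − 1.5850) = 209.667 ms/bit
  a = 706 − 209.667 × 1.5850 = 373.686 ms
Then RT(8) = 373.686 + 209.667 × log₂ 8 = 373.686 + 209.667 × 3 ≈ 1002.686 ms.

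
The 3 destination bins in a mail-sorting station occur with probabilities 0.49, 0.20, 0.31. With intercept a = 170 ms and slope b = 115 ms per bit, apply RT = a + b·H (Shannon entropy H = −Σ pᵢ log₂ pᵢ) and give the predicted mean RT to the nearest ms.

342 ms

Entropy contributions −pᵢ log₂ pᵢ: 0.5043, 0.4644, 0.5238; sum H = 1.4925 bits.
RT = a + bH = 170 + 115·1.4925 = 341.63 ms.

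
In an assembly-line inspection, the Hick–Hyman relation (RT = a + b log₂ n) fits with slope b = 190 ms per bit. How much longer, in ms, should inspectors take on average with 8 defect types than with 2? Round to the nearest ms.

The intercept a cancels: ΔRT = b·(log₂ n₂ − log₂ n₁) = b·log₂(n₂/n₁).
log₂(8) − log₂(2) = log₂(8/2) = log₂(4) = 2.
ΔRT = 190 × 2.0000 = 380.000 ms.

380 ms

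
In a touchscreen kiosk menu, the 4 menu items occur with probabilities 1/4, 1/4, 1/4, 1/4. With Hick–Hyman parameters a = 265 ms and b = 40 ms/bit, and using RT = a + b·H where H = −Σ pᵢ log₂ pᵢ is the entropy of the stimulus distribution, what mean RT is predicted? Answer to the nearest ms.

345 ms

Each term −pᵢ log₂ pᵢ: 0.25·2 + 0.25·2 + 0.25·2 + 0.25·2; summed, H = 2.000 bits.
Mean RT = a + bH = 265 + 40·2.000 = 345.00 ms.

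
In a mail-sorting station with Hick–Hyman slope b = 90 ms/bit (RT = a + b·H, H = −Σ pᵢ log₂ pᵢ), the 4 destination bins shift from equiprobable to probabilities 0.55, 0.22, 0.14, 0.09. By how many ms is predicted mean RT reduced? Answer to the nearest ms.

The RT saving is b·ΔH. Equiprobable H₀ = log₂(4) = 2.0000 bits; with the given probabilities H = 1.6647 bits.
b·(H₀ − H) = 90 × (2.0000 − 1.6647) = 30.18 ms.

30 ms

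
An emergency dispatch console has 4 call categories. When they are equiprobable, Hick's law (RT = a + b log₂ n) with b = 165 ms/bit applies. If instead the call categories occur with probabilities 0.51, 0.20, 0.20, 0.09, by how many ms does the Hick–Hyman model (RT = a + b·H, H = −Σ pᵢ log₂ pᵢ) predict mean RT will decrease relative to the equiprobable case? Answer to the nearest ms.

43 ms

The RT saving is b·ΔH. Equiprobable H₀ = log₂(4) = 2.0000 bits; with the given probabilities H = 1.7369 bits.
b·(H₀ − H) = 165 × (2.0000 − 1.7369) = 43.42 ms.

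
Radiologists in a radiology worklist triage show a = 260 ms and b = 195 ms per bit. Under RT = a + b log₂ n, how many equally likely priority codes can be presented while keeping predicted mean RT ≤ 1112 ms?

Set 260 + 195·log₂ n ≤ 1112 → log₂ n ≤ (1112 − 260)/195 = 4.3692.
So n ≤ 2^4.3692 = 20.667; the largest integer n is 20.

20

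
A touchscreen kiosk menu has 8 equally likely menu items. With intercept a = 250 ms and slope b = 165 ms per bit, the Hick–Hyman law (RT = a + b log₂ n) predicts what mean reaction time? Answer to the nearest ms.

log₂(8) = 3 bits, so RT = 250 + 165 × 3 ≈ 745.000 ms.

745 ms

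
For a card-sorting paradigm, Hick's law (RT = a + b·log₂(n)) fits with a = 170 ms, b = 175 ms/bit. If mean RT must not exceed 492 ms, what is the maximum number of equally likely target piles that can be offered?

175·log₂ n ≤ 492 − 170 = 322, giving log₂ n ≤ 1.8400 and n ≤ 3.580. The largest whole number is 3.

3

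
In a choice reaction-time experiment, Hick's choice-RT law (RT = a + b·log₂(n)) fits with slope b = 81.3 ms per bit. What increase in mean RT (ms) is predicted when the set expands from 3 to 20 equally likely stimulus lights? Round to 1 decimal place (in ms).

Only the slope matters, since a is common to both: ΔRT = b·log₂(n₂/n₁).
log₂(20) − log₂(3) = 4.3219 − 1.5850 = 2.7370.
ΔRT = 81.3 × 2.7370 = 222.515 ms.

222.5 ms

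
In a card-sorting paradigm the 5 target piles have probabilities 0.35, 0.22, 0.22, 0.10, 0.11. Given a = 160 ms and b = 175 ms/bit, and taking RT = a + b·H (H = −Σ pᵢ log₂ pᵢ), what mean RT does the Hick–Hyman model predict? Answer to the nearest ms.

H = 0.35·log₂(1/0.35) + 0.22·log₂(1/0.22) + 0.22·log₂(1/0.22) + 0.10·log₂(1/0.10) + 0.11·log₂(1/0.11) = 2.1737 bits.
RT = 160 + 175 × 2.1737 = 540.40 ms.

540 ms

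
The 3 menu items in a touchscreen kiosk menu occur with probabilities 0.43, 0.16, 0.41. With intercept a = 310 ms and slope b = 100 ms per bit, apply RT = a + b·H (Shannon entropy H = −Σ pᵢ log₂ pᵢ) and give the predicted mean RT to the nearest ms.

457 ms

Entropy contributions −pᵢ log₂ pᵢ: 0.5236, 0.4230, 0.5274; sum H = 1.4740 bits.
RT = a + bH = 310 + 100·1.4740 = 457.40 ms.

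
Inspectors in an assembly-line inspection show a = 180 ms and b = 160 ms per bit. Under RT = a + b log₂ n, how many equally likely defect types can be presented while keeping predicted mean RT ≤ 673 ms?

Information budget: (673 − 180)/160 = 3.0812 bits, so n ≤ 2^3.0812 = 8.463 → at most 8.

8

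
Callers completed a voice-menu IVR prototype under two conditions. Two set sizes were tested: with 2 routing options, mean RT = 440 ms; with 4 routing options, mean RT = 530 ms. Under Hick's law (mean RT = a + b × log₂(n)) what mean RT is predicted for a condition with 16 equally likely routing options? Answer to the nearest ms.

710 ms

Solve the two-equation system in a and b:
  b = (530 − 440) / (log₂ 4 − log₂ 2) = 90 / (2 − 1) = 90 ms/bit
  a = 440 − 90 × 1 = 350 ms
Then RT(16) = 350 + 90 × log₂ 16 = 350 + 90 × 4 ≈ 710.000 ms.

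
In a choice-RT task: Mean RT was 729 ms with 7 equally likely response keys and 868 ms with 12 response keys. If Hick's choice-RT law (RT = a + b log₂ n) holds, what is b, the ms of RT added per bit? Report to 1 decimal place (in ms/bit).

The slope on a log₂ axis is (868 − 729) / (3.5850 − 2.8074) = 178.753 ms/bit.

178.8 ms/bit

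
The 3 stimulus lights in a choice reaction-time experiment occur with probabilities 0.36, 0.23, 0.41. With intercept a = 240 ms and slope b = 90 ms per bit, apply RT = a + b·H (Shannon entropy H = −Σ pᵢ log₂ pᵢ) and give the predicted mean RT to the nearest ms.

379 ms

Entropy contributions −pᵢ log₂ pᵢ: 0.5306, 0.4877, 0.5274; sum H = 1.5457 bits.
RT = a + bH = 240 + 90·1.5457 = 379.11 ms.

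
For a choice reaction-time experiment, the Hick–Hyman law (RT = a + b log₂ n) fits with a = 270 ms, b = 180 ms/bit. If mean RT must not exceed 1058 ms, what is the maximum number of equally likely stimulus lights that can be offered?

Information budget: (1058 − 270)/180 = 4.3778 bits, so n ≤ 2^4.3778 = 20.789 → at most 20.

20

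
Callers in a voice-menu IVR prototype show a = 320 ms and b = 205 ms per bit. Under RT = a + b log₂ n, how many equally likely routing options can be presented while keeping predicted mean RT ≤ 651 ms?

3

205·log₂ n ≤ 651 − 320 = 331, giving log₂ n ≤ 1.6146 and n ≤ 3.062. The largest whole number is 3.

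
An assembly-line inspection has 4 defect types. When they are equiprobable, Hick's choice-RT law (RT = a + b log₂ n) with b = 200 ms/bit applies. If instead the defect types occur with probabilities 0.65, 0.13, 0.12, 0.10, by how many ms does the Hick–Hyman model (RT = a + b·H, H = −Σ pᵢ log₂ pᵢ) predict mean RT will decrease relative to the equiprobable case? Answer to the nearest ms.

103 ms

The RT saving is b·ΔH. Equiprobable H₀ = log₂(4) = 2.0000 bits; with the given probabilities H = 1.4859 bits.
b·(H₀ − H) = 200 × (2.0000 − 1.4859) = 102.83 ms.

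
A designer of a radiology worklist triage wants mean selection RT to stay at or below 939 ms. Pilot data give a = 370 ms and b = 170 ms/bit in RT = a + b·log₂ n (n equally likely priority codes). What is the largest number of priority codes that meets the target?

10

Set 370 + 170·log₂ n ≤ 939 → log₂ n ≤ (939 − 370)/170 = 3.3471.
So n ≤ 2^3.3471 = 10.176; the largest integer n is 10.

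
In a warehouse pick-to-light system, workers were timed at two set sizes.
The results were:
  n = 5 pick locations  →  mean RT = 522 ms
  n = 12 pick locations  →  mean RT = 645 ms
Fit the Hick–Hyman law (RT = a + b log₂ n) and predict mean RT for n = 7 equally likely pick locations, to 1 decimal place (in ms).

569.3 ms

RT is linear in log₂ n, so two points fix the line:
  b = (645 − 522) / (log₂ 12 − log₂ 5) = 123 / (3.5850 − 2.3219) = 97.385 ms/bit
  a = 522 − 97.385 × 2.3219 = 295.880 ms
Then RT(7) = 295.880 + 97.385 × log₂ 7 = 295.880 + 97.385 × 2.8074 ≈ 569.273 ms.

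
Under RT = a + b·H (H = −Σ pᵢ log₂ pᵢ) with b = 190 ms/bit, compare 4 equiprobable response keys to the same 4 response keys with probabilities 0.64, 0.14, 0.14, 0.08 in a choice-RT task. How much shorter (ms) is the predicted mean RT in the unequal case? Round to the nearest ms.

The RT saving is b·ΔH. Equiprobable H₀ = log₂(4) = 2.0000 bits; with the given probabilities H = 1.4978 bits.
b·(H₀ − H) = 190 × (2.0000 − 1.4978) = 95.42 ms.

95 ms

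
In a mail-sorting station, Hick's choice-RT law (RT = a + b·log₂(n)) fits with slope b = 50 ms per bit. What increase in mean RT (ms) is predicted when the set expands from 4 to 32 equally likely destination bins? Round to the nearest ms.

150 ms

Only the slope matters, since a is common to both: ΔRT = b·log₂(n₂/n₁).
log₂(32) − log₂(4) = log₂(32/4) = log₂(8) = 3.
ΔRT = 50 × 3.0000 = 150.000 ms.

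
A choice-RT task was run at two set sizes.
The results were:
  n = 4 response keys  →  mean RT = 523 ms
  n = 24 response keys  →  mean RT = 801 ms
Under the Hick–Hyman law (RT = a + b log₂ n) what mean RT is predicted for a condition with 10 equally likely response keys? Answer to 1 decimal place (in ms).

Solve the two-equation system in a and b:
  b = (801 − 523) / (log₂ 24 − log₂ 4) = 278 / (4.5850 − 2) = 107.545 ms/bit
  a = 523 − 107.545 × 2 = 307.910 ms
Then RT(10) = 307.910 + 107.545 × log₂ 10 = 307.910 + 107.545 × 3.3219 ≈ 665.167 ms.

665.2 ms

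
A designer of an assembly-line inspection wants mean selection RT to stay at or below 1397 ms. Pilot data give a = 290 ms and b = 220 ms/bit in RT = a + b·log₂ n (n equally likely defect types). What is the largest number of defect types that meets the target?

32

Set 290 + 220·log₂ n ≤ 1397 → log₂ n ≤ (1397 − 290)/220 = 5.0318.
So n ≤ 2^5.0318 = 32.714; the largest integer n is 32.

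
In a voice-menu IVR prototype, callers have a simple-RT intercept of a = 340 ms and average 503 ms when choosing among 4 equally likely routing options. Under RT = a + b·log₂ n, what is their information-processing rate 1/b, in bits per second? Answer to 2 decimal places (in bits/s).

b = (503 − 340)/log₂ 4 = 163/2 = 81.500 ms per bit = 0.08150 s/bit; the reciprocal is 12.270 bits/s.

12.27 bits/s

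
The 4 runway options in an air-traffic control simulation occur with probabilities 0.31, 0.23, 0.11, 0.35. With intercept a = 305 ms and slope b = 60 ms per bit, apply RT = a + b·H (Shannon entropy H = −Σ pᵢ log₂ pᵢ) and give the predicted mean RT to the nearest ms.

H = 0.31·log₂(1/0.31) + 0.23·log₂(1/0.23) + 0.11·log₂(1/0.11) + 0.35·log₂(1/0.35) = 1.8918 bits.
RT = 305 + 60 × 1.8918 = 418.51 ms.

419 ms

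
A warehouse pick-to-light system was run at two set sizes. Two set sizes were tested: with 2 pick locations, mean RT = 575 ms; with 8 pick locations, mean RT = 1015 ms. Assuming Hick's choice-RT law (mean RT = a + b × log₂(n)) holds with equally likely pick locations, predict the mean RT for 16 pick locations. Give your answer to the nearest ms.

1235 ms

With log₂ n on the abscissa the relation is linear; from the two conditions:
  b = (1015 − 575) / (log₂ 8 − log₂ 2) = 440 / (3 − 1) = 220 ms/bit
  a = 575 − 220 × 1 = 355 ms
Then RT(16) = 355 + 220 × log₂ 16 = 355 + 220 × 4 ≈ 1235.000 ms.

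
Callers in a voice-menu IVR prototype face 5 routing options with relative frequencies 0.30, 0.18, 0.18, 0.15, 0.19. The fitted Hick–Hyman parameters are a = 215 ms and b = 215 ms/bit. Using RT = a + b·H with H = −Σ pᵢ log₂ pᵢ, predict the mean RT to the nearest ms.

H = 0.30·log₂(1/0.30) + 0.18·log₂(1/0.18) + 0.18·log₂(1/0.18) + 0.15·log₂(1/0.15) + 0.19·log₂(1/0.19) = 2.2775 bits.
RT = 215 + 215 × 2.2775 = 704.66 ms.

705 ms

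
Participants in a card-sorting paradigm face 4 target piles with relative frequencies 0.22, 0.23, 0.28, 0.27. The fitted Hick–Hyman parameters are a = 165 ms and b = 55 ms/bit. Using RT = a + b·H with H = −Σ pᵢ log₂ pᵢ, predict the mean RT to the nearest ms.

275 ms

H = 0.22·log₂(1/0.22) + 0.23·log₂(1/0.23) + 0.28·log₂(1/0.28) + 0.27·log₂(1/0.27) = 1.9925 bits.
RT = 165 + 55 × 1.9925 = 274.59 ms.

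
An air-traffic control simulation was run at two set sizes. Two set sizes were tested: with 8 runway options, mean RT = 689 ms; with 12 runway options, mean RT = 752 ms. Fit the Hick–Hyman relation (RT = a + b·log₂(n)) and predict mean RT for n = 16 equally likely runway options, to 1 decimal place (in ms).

796.7 ms

Fit slope and intercept:
  b = (752 − 689) / (log₂ 12 − log₂ 8) = 63 / (3.5850 − 3) = 107.699 ms/bit
  a = 689 − 107.699 × 3 = 365.902 ms
Then RT(16) = 365.902 + 107.699 × log₂ 16 = 365.902 + 107.699 × 4 ≈ 796.699 ms.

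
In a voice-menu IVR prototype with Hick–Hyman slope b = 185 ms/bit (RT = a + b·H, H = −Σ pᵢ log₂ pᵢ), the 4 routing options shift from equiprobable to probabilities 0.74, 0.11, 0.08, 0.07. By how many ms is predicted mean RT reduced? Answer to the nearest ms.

142 ms

Equiprobable entropy H₀ = log₂ 4 = 2.0000 bits.
Skewed entropy H = −Σ pᵢ log₂ pᵢ = 1.2318 bits.
ΔRT = b·(H₀ − H) = 185 × 0.7682 = 142.12 ms.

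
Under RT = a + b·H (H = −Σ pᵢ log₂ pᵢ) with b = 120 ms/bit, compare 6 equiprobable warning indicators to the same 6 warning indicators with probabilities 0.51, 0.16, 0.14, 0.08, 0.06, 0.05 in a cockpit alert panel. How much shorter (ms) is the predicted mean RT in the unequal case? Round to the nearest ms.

62 ms

Equiprobable entropy H₀ = log₂ 6 = 2.5850 bits.
Skewed entropy H = −Σ pᵢ log₂ pᵢ = 2.0667 bits.
ΔRT = b·(H₀ − H) = 120 × 0.5183 = 62.19 ms.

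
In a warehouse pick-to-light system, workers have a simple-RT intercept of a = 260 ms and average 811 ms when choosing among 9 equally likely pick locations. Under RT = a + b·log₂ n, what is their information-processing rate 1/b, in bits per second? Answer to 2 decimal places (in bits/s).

5.75 bits/s

b = (811 − 260)/log₂ 9 = 551/3.1699 = 173.821 ms per bit = 0.17382 s/bit; the reciprocal is 5.753 bits/s.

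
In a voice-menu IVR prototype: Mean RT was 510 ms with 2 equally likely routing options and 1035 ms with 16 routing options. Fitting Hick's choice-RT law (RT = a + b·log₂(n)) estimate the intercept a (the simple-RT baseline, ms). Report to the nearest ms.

b = (RT₂ − RT₁)/(log₂ n₂ − log₂ n₁) = (1035 − 510)/(4 − 1) = 175 ms/bit.
Intercept: a = 510 − 175·log₂(2) = 335.000 ms.

335 ms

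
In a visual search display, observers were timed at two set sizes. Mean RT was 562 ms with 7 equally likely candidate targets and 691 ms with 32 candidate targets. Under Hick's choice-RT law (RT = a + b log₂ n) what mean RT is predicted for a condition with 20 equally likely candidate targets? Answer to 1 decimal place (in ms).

651.1 ms

RT is linear in log₂ n, so two points fix the line:
  b = (691 − 562) / (log₂ 32 − log₂ 7) = 129 / (5 − 2.8074) = 58.833 ms/bit
  a = 562 − 58.833 × 2.8074 = 396.835 ms
Then RT(20) = 396.835 + 58.833 × log₂ 20 = 396.835 + 58.833 × 4.3219 ≈ 651.107 ms.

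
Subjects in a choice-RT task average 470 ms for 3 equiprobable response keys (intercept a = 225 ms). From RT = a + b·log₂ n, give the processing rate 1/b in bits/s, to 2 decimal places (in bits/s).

b = (470 − 225)/log₂ 3 = 245/1.5850 = 154.578 ms per bit = 0.15458 s/bit; the reciprocal is 6.469 bits/s.

6.47 bits/s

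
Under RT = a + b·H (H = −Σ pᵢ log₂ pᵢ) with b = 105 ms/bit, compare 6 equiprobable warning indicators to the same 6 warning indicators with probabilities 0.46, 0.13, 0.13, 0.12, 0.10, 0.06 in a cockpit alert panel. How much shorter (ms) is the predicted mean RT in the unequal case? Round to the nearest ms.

The RT saving is b·ΔH. Equiprobable H₀ = log₂(6) = 2.5850 bits; with the given probabilities H = 2.2234 bits.
b·(H₀ − H) = 105 × (2.5850 − 2.2234) = 37.96 ms.

38 ms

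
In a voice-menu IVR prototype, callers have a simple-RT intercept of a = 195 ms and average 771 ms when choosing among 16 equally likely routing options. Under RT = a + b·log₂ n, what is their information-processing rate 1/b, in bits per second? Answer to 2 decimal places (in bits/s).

6.94 bits/s

b = (771 − 195)/log₂ 16 = 576/4 = 144.000 ms per bit = 0.14400 s/bit; the reciprocal is 6.944 bits/s.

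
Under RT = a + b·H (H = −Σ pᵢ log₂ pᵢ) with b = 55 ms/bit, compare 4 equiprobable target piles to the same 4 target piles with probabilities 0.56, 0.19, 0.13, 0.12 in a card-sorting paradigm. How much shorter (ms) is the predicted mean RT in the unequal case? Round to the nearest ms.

18 ms

The RT saving is b·ΔH. Equiprobable H₀ = log₂(4) = 2.0000 bits; with the given probabilities H = 1.6734 bits.
b·(H₀ − H) = 55 × (2.0000 − 1.6734) = 17.96 ms.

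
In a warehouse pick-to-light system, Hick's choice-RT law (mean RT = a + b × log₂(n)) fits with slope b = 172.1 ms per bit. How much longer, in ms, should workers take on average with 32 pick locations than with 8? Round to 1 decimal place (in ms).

344.2 ms

ΔRT = (a + b log₂ n₂) − (a + b log₂ n₁) = b·(log₂ n₂ − log₂ n₁).
log₂(32) − log₂(8) = log₂(32/8) = log₂(4) = 2.
ΔRT = 172.1 × 2.0000 = 344.200 ms.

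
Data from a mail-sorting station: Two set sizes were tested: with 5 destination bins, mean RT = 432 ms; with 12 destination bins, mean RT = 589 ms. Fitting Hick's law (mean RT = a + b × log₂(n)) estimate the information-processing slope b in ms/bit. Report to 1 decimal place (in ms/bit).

b = (RT₂ − RT₁)/(log₂ n₂ − log₂ n₁) = (589 − 432)/(3.5850 − 2.3219) = 124.304 ms/bit.

124.3 ms/bit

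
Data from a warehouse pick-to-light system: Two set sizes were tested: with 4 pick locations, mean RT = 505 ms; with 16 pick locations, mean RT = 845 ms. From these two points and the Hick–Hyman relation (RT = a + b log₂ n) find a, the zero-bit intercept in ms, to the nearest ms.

The slope on a log₂ axis is (845 − 505) / (4 − 2) = 170 ms/bit.
Intercept: a = 505 − 170·log₂(4) = 165.000 ms.

165 ms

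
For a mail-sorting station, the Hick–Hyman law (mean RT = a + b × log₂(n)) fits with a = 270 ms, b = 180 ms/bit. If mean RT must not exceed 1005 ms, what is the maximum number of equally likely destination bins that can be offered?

16

180·log₂ n ≤ 1005 − 270 = 735, giving log₂ n ≤ 4.0833 and n ≤ 16.951. The largest whole number is 16.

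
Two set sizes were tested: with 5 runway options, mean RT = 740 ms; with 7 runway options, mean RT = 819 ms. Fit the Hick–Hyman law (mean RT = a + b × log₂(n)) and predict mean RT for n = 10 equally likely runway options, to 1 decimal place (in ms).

902.7 ms

RT is linear in log₂ n, so two points fix the line:
  b = (819 − 740) / (log₂ 7 − log₂ 5) = 79 / (2.8074 − 2.3219) = 162.743 ms/bit
  a = 740 − 162.743 × 2.3219 = 362.122 ms
Then RT(10) = 362.122 + 162.743 × log₂ 10 = 362.122 + 162.743 × 3.3219 ≈ 902.743 ms.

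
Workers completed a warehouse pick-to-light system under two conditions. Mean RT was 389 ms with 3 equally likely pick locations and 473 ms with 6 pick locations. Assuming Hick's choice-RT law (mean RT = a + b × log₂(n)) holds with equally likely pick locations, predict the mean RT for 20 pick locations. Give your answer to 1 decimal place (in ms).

RT is linear in log₂ n, so two points fix the line:
  b = (473 − 389) / (log₂ 6 − log₂ 3) = 84 / (2.5850 − 1.5850) = 84.000 ms/bit
  a = 389 − 84.000 × 1.5850 = 255.863 ms
Then RT(20) = 255.863 + 84.000 × log₂ 20 = 255.863 + 84.000 × 4.3219 ≈ 618.905 ms.

618.9 ms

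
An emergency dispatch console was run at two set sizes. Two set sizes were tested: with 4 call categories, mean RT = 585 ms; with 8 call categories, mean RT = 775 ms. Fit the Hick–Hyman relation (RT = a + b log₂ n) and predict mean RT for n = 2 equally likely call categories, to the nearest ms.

395 ms

With log₂ n on the abscissa the relation is linear; from the two conditions:
  b = (775 − 585) / (log₂ 8 − log₂ 4) = 190 / (3 − 2) = 190 ms/bit
  a = 585 − 190 × 2 = 205 ms
Then RT(2) = 205 + 190 × log₂ 2 = 205 + 190 × 1 ≈ 395.000 ms.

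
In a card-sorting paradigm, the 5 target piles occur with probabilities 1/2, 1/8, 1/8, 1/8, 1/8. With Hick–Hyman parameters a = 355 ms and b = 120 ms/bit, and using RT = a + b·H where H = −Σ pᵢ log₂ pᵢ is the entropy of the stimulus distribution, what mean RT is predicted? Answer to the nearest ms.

Each term −pᵢ log₂ pᵢ: 0.5·1 + 0.125·3 + 0.125·3 + 0.125·3 + 0.125·3; summed, H = 2.000 bits.
Mean RT = a + bH = 355 + 120·2.000 = 595.00 ms.

595 ms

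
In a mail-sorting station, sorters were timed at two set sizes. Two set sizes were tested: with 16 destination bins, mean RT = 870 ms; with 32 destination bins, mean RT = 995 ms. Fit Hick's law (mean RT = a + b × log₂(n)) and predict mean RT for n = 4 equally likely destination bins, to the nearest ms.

620 ms

Fit slope and intercept:
  b = (995 − 870) / (log₂ 32 − log₂ 16) = 125 / (5 − 4) = 125 ms/bit
  a = 870 − 125 × 4 = 370 ms
Then RT(4) = 370 + 125 × log₂ 4 = 370 + 125 × 2 ≈ 620.000 ms.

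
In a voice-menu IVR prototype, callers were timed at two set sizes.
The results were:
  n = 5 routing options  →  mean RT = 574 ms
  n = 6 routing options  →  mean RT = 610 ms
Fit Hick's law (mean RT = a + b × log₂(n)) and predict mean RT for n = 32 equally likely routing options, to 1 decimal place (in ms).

940.5 ms

With log₂ n on the abscissa the relation is linear; from the two conditions:
  b = (610 − 574) / (log₂ 6 − log₂ 5) = 36 / (2.5850 − 2.3219) = 136.864 ms/bit
  a = 574 − 136.864 × 2.3219 = 256.211 ms
Then RT(32) = 256.211 + 136.864 × log₂ 32 = 256.211 + 136.864 × 5 ≈ 940.532 ms.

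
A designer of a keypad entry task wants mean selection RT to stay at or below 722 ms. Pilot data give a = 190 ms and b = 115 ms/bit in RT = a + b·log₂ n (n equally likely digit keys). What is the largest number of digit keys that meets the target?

Set 190 + 115·log₂ n ≤ 722 → log₂ n ≤ (722 − 190)/115 = 4.6261.
So n ≤ 2^4.6261 = 24.694; the largest integer n is 24.

24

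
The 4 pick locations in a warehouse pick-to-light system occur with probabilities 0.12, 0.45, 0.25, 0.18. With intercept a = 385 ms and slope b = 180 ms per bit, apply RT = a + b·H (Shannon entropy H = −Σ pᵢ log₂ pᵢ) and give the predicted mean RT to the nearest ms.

715 ms

Entropy contributions −pᵢ log₂ pᵢ: 0.3671, 0.5184, 0.5000, 0.4453; sum H = 1.8308 bits.
RT = a + bH = 385 + 180·1.8308 = 714.54 ms.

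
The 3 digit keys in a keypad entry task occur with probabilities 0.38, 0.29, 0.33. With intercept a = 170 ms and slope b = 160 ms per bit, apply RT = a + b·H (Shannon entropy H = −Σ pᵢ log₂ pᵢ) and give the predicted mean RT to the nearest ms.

422 ms

H = 0.38·log₂(1/0.38) + 0.29·log₂(1/0.29) + 0.33·log₂(1/0.33) = 1.5762 bits.
RT = 170 + 160 × 1.5762 = 422.19 ms.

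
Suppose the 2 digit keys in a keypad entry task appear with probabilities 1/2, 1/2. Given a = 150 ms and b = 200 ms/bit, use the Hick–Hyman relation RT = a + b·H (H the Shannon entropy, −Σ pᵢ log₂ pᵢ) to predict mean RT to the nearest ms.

Each term −pᵢ log₂ pᵢ: 0.5·1 + 0.5·1; summed, H = 1.000 bits.
Mean RT = a + bH = 150 + 200·1.000 = 350.00 ms.

350 ms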